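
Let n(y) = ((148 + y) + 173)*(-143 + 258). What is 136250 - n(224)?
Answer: 73575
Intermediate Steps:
n(y) = 36915 + 115*y (n(y) = (321 + y)*115 = 36915 + 115*y)
136250 - n(224) = 136250 - (36915 + 115*224) = 136250 - (36915 + 25760) = 136250 - 1*62675 = 136250 - 62675 = 73575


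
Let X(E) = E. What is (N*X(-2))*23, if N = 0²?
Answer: 0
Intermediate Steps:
N = 0
(N*X(-2))*23 = (0*(-2))*23 = 0*23 = 0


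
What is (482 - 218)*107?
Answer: 28248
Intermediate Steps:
(482 - 218)*107 = 264*107 = 28248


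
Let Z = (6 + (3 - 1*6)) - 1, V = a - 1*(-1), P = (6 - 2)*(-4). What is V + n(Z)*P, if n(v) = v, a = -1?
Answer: -32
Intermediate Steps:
P = -16 (P = 4*(-4) = -16)
V = 0 (V = -1 - 1*(-1) = -1 + 1 = 0)
Z = 2 (Z = (6 + (3 - 6)) - 1 = (6 - 3) - 1 = 3 - 1 = 2)
V + n(Z)*P = 0 + 2*(-16) = 0 - 32 = -32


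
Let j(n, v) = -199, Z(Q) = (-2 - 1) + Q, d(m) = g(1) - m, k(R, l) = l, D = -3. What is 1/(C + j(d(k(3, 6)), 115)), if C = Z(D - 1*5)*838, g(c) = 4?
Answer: -1/9417 ≈ -0.00010619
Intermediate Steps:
d(m) = 4 - m
Z(Q) = -3 + Q
C = -9218 (C = (-3 + (-3 - 1*5))*838 = (-3 + (-3 - 5))*838 = (-3 - 8)*838 = -11*838 = -9218)
1/(C + j(d(k(3, 6)), 115)) = 1/(-9218 - 199) = 1/(-9417) = -1/9417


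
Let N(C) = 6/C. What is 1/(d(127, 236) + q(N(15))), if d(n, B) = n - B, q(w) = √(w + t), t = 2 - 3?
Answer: -545/59408 - I*√15/59408 ≈ -0.0091739 - 6.5193e-5*I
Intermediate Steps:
t = -1
q(w) = √(-1 + w) (q(w) = √(w - 1) = √(-1 + w))
1/(d(127, 236) + q(N(15))) = 1/((127 - 1*236) + √(-1 + 6/15)) = 1/((127 - 236) + √(-1 + 6*(1/15))) = 1/(-109 + √(-1 + ⅖)) = 1/(-109 + √(-⅗)) = 1/(-109 + I*√15/5)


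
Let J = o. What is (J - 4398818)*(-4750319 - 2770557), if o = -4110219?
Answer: 63995412156412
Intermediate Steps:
J = -4110219
(J - 4398818)*(-4750319 - 2770557) = (-4110219 - 4398818)*(-4750319 - 2770557) = -8509037*(-7520876) = 63995412156412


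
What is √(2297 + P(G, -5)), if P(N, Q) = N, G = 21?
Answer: √2318 ≈ 48.146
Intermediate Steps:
√(2297 + P(G, -5)) = √(2297 + 21) = √2318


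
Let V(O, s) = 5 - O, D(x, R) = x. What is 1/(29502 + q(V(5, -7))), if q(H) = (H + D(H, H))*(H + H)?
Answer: 1/29502 ≈ 3.3896e-5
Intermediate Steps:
q(H) = 4*H² (q(H) = (H + H)*(H + H) = (2*H)*(2*H) = 4*H²)
1/(29502 + q(V(5, -7))) = 1/(29502 + 4*(5 - 1*5)²) = 1/(29502 + 4*(5 - 5)²) = 1/(29502 + 4*0²) = 1/(29502 + 4*0) = 1/(29502 + 0) = 1/29502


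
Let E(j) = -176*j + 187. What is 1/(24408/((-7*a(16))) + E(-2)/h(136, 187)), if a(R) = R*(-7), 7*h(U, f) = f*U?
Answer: 113288/3543763 ≈ 0.031968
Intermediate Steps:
h(U, f) = U*f/7 (h(U, f) = (f*U)/7 = (U*f)/7 = U*f/7)
E(j) = 187 - 176*j
a(R) = -7*R
1/(24408/((-7*a(16))) + E(-2)/h(136, 187)) = 1/(24408/((-(-49)*16)) + (187 - 176*(-2))/(((⅐)*136*187))) = 1/(24408/((-7*(-112))) + (187 + 352)/(25432/7)) = 1/(24408/784 + 539*(7/25432)) = 1/(24408*(1/784) + 343/2312) = 1/(3051/98 + 343/2312) = 1/(3543763/113288) = 113288/3543763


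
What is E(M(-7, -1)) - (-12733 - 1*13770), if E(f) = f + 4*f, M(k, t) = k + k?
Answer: 26433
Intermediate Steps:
M(k, t) = 2*k
E(f) = 5*f
E(M(-7, -1)) - (-12733 - 1*13770) = 5*(2*(-7)) - (-12733 - 1*13770) = 5*(-14) - (-12733 - 13770) = -70 - 1*(-26503) = -70 + 26503 = 26433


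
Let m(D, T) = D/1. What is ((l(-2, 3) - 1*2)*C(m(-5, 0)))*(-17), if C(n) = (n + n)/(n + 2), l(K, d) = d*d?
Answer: -1190/3 ≈ -396.67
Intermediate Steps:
m(D, T) = D (m(D, T) = D*1 = D)
l(K, d) = d²
C(n) = 2*n/(2 + n) (C(n) = (2*n)/(2 + n) = 2*n/(2 + n))
((l(-2, 3) - 1*2)*C(m(-5, 0)))*(-17) = ((3² - 1*2)*(2*(-5)/(2 - 5)))*(-17) = ((9 - 2)*(2*(-5)/(-3)))*(-17) = (7*(2*(-5)*(-⅓)))*(-17) = (7*(10/3))*(-17) = (70/3)*(-17) = -1190/3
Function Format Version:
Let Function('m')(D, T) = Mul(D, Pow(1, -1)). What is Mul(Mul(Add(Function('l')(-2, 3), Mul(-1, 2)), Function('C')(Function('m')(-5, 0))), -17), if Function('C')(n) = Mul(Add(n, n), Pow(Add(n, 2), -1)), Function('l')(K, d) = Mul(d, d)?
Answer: Rational(-1190, 3) ≈ -396.67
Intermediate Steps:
Function('m')(D, T) = D (Function('m')(D, T) = Mul(D, 1) = D)
Function('l')(K, d) = Pow(d, 2)
Function('C')(n) = Mul(2, n, Pow(Add(2, n), -1)) (Function('C')(n) = Mul(Mul(2, n), Pow(Add(2, n), -1)) = Mul(2, n, Pow(Add(2, n), -1)))
Mul(Mul(Add(Function('l')(-2, 3), Mul(-1, 2)), Function('C')(Function('m')(-5, 0))), -17) = Mul(Mul(Add(Pow(3, 2), Mul(-1, 2)), Mul(2, -5, Pow(Add(2, -5), -1))), -17) = Mul(Mul(Add(9, -2), Mul(2, -5, Pow(-3, -1))), -17) = Mul(Mul(7, Mul(2, -5, Rational(-1, 3))), -17) = Mul(Mul(7, Rational(10, 3)), -17) = Mul(Rational(70, 3), -17) = Rational(-1190, 3)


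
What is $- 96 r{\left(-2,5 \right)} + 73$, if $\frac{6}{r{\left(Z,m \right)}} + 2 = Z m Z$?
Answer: $41$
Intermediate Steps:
$r{\left(Z,m \right)} = \frac{6}{-2 + m Z^{2}}$ ($r{\left(Z,m \right)} = \frac{6}{-2 + Z m Z} = \frac{6}{-2 + m Z^{2}}$)
$- 96 r{\left(-2,5 \right)} + 73 = - 96 \frac{6}{-2 + 5 \left(-2\right)^{2}} + 73 = - 96 \frac{6}{-2 + 5 \cdot 4} + 73 = - 96 \frac{6}{-2 + 20} + 73 = - 96 \cdot \frac{6}{18} + 73 = - 96 \cdot 6 \cdot \frac{1}{18} + 73 = \left(-96\right) \frac{1}{3} + 73 = -32 + 73 = 41$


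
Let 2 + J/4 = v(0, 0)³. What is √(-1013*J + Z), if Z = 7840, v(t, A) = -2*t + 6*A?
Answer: 2*√3986 ≈ 126.27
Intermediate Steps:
J = -8 (J = -8 + 4*(-2*0 + 6*0)³ = -8 + 4*(0 + 0)³ = -8 + 4*0³ = -8 + 4*0 = -8 + 0 = -8)
√(-1013*J + Z) = √(-1013*(-8) + 7840) = √(8104 + 7840) = √15944 = 2*√3986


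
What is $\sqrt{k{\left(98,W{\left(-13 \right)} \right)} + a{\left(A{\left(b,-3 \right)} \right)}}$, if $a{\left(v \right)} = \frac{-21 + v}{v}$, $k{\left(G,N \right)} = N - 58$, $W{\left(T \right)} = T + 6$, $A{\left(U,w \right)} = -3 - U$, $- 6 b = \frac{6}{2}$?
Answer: $\frac{i \sqrt{1390}}{5} \approx 7.4565 i$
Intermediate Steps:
$b = - \frac{1}{2}$ ($b = - \frac{6 \cdot \frac{1}{2}}{6} = \left(- \frac{1}{6}\right) 3 = - \frac{1}{2} \approx -0.5$)
$W{\left(T \right)} = 6 + T$
$k{\left(G,N \right)} = -58 + N$ ($k{\left(G,N \right)} = N - 58 = -58 + N$)
$a{\left(v \right)} = \frac{-21 + v}{v}$
$\sqrt{k{\left(98,W{\left(-13 \right)} \right)} + a{\left(A{\left(b,-3 \right)} \right)}} = \sqrt{\left(-58 + \left(6 - 13\right)\right) + \frac{-21 - \frac{5}{2}}{-3 - - \frac{1}{2}}} = \sqrt{\left(-58 - 7\right) + \frac{-21 + \left(-3 + \frac{1}{2}\right)}{-3 + \frac{1}{2}}} = \sqrt{-65 + \frac{-21 - \frac{5}{2}}{- \frac{5}{2}}} = \sqrt{-65 - - \frac{47}{5}} = \sqrt{-65 + \frac{47}{5}} = \sqrt{- \frac{278}{5}} = \frac{i \sqrt{1390}}{5}$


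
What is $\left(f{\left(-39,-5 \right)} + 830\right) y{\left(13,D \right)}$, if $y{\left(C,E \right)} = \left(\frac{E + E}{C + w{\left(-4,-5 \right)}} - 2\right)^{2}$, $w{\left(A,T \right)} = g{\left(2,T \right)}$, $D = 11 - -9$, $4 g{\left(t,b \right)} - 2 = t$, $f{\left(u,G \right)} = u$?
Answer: $\frac{4068}{7} \approx 581.14$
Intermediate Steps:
$g{\left(t,b \right)} = \frac{1}{2} + \frac{t}{4}$
$D = 20$ ($D = 11 + 9 = 20$)
$w{\left(A,T \right)} = 1$ ($w{\left(A,T \right)} = \frac{1}{2} + \frac{1}{4} \cdot 2 = \frac{1}{2} + \frac{1}{2} = 1$)
$y{\left(C,E \right)} = \left(-2 + \frac{2 E}{1 + C}\right)^{2}$ ($y{\left(C,E \right)} = \left(\frac{E + E}{C + 1} - 2\right)^{2} = \left(\frac{2 E}{1 + C} - 2\right)^{2} = \left(-2 + \frac{2 E}{1 + C}\right)^{2}$)
$\left(f{\left(-39,-5 \right)} + 830\right) y{\left(13,D \right)} = \left(-39 + 830\right) \frac{4 \left(1 + 13 - 20\right)^{2}}{\left(1 + 13\right)^{2}} = 791 \frac{4 \left(1 + 13 - 20\right)^{2}}{196} = 791 \cdot 4 \cdot \frac{1}{196} \left(-6\right)^{2} = 791 \cdot 4 \cdot \frac{1}{196} \cdot 36 = 791 \cdot \frac{36}{49} = \frac{4068}{7}$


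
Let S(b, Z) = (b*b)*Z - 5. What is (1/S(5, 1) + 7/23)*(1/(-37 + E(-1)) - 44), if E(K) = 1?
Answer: -51671/3312 ≈ -15.601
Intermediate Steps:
S(b, Z) = -5 + Z*b**2 (S(b, Z) = b**2*Z - 5 = Z*b**2 - 5 = -5 + Z*b**2)
(1/S(5, 1) + 7/23)*(1/(-37 + E(-1)) - 44) = (1/(-5 + 1*5**2) + 7/23)*(1/(-37 + 1) - 44) = (1/(-5 + 1*25) + 7*(1/23))*(1/(-36) - 44) = (1/(-5 + 25) + 7/23)*(-1/36 - 44) = (1/20 + 7/23)*(-1585/36) = (163/460)*(-1585/36) = -51671/3312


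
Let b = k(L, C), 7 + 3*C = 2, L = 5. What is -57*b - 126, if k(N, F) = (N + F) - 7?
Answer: 83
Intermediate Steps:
C = -5/3 (C = -7/3 + (⅓)*2 = -7/3 + ⅔ = -5/3 ≈ -1.6667)
k(N, F) = -7 + F + N (k(N, F) = (F + N) - 7 = -7 + F + N)
b = -11/3 (b = -7 - 5/3 + 5 = -11/3 ≈ -3.6667)
-57*b - 126 = -57*(-11/3) - 126 = 209 - 126 = 83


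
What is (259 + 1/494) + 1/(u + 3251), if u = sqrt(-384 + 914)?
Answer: 1352205765031/5220824674 - sqrt(530)/10568471 ≈ 259.00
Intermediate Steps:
u = sqrt(530) ≈ 23.022
(259 + 1/494) + 1/(u + 3251) = (259 + 1/494) + 1/(sqrt(530) + 3251) = (259 + 1/494) + 1/(3251 + sqrt(530)) = 127947/494 + 1/(3251 + sqrt(530))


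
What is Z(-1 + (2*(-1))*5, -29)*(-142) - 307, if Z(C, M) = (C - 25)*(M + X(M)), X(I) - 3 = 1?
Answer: -128107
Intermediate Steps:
X(I) = 4 (X(I) = 3 + 1 = 4)
Z(C, M) = (-25 + C)*(4 + M) (Z(C, M) = (C - 25)*(M + 4) = (-25 + C)*(4 + M))
Z(-1 + (2*(-1))*5, -29)*(-142) - 307 = (-100 - 25*(-29) + 4*(-1 + (2*(-1))*5) + (-1 + (2*(-1))*5)*(-29))*(-142) - 307 = (-100 + 725 + 4*(-1 - 2*5) + (-1 - 2*5)*(-29))*(-142) - 307 = (-100 + 725 + 4*(-1 - 10) + (-1 - 10)*(-29))*(-142) - 307 = (-100 + 725 + 4*(-11) - 11*(-29))*(-142) - 307 = (-100 + 725 - 44 + 319)*(-142) - 307 = 900*(-142) - 307 = -127800 - 307 = -128107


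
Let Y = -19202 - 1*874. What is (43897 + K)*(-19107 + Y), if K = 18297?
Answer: -2436947502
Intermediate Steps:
Y = -20076 (Y = -19202 - 874 = -20076)
(43897 + K)*(-19107 + Y) = (43897 + 18297)*(-19107 - 20076) = 62194*(-39183) = -2436947502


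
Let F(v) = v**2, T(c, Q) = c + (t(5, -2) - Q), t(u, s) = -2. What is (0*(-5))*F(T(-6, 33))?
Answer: 0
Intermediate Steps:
T(c, Q) = -2 + c - Q (T(c, Q) = c + (-2 - Q) = -2 + c - Q)
(0*(-5))*F(T(-6, 33)) = (0*(-5))*(-2 - 6 - 1*33)**2 = 0*(-2 - 6 - 33)**2 = 0*(-41)**2 = 0*1681 = 0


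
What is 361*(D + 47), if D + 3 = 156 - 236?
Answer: -12996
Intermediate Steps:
D = -83 (D = -3 + (156 - 236) = -3 - 80 = -83)
361*(D + 47) = 361*(-83 + 47) = 361*(-36) = -12996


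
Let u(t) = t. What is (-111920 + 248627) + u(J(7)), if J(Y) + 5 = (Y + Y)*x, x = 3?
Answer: 136744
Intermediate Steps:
J(Y) = -5 + 6*Y (J(Y) = -5 + (Y + Y)*3 = -5 + (2*Y)*3 = -5 + 6*Y)
(-111920 + 248627) + u(J(7)) = (-111920 + 248627) + (-5 + 6*7) = 136707 + (-5 + 42) = 136707 + 37 = 136744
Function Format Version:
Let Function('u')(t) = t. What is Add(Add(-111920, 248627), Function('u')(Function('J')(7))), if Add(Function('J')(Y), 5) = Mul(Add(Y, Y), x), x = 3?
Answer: 136744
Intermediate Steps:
Function('J')(Y) = Add(-5, Mul(6, Y)) (Function('J')(Y) = Add(-5, Mul(Add(Y, Y), 3)) = Add(-5, Mul(Mul(2, Y), 3)) = Add(-5, Mul(6, Y)))
Add(Add(-111920, 248627), Function('u')(Function('J')(7))) = Add(Add(-111920, 248627), Add(-5, Mul(6, 7))) = Add(136707, Add(-5, 42)) = Add(136707, 37) = 136744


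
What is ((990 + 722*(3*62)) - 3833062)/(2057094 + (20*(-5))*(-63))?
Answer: -1848890/1031697 ≈ -1.7921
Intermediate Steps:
((990 + 722*(3*62)) - 3833062)/(2057094 + (20*(-5))*(-63)) = ((990 + 722*186) - 3833062)/(2057094 - 100*(-63)) = ((990 + 134292) - 3833062)/(2057094 + 6300) = (135282 - 3833062)/2063394 = -3697780*1/2063394 = -1848890/1031697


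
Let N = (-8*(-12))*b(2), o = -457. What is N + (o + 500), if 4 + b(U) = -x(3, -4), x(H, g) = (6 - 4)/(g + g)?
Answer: -317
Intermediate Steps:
x(H, g) = 1/g (x(H, g) = 2/((2*g)) = 2*(1/(2*g)) = 1/g)
b(U) = -15/4 (b(U) = -4 - 1/(-4) = -4 - 1*(-1/4) = -4 + 1/4 = -15/4)
N = -360 (N = -8*(-12)*(-15/4) = 96*(-15/4) = -360)
N + (o + 500) = -360 + (-457 + 500) = -360 + 43 = -317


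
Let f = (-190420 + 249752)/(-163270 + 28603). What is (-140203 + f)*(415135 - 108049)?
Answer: -148667235995642/3453 ≈ -4.3055e+10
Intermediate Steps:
f = -4564/10359 (f = 59332/(-134667) = 59332*(-1/134667) = -4564/10359 ≈ -0.44058)
(-140203 + f)*(415135 - 108049) = (-140203 - 4564/10359)*(415135 - 108049) = -1452367441/10359*307086 = -148667235995642/3453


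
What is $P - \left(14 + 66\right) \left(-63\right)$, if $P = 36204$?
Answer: $41244$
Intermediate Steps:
$P - \left(14 + 66\right) \left(-63\right) = 36204 - \left(14 + 66\right) \left(-63\right) = 36204 - 80 \left(-63\right) = 36204 - -5040 = 36204 + 5040 = 41244$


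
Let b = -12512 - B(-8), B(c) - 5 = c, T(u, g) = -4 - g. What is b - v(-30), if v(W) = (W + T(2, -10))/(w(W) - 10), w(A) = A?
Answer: -62548/5 ≈ -12510.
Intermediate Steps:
B(c) = 5 + c
v(W) = (6 + W)/(-10 + W) (v(W) = (W + (-4 - 1*(-10)))/(W - 10) = (W + (-4 + 10))/(-10 + W) = (W + 6)/(-10 + W) = (6 + W)/(-10 + W))
b = -12509 (b = -12512 - (5 - 8) = -12512 - 1*(-3) = -12512 + 3 = -12509)
b - v(-30) = -12509 - (6 - 30)/(-10 - 30) = -12509 - (-24)/(-40) = -12509 - (-1)*(-24)/40 = -12509 - 1*⅗ = -12509 - ⅗ = -62548/5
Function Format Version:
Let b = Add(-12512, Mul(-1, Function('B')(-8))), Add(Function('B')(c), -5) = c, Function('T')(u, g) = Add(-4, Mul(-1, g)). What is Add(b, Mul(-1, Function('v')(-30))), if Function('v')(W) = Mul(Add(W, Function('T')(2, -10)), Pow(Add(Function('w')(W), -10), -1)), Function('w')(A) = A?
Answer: Rational(-62548, 5) ≈ -12510.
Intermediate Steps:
Function('B')(c) = Add(5, c)
Function('v')(W) = Mul(Pow(Add(-10, W), -1), Add(6, W)) (Function('v')(W) = Mul(Add(W, Add(-4, Mul(-1, -10))), Pow(Add(W, -10), -1)) = Mul(Add(W, Add(-4, 10)), Pow(Add(-10, W), -1)) = Mul(Add(W, 6), Pow(Add(-10, W), -1)) = Mul(Add(6, W), Pow(Add(-10, W), -1)) = Mul(Pow(Add(-10, W), -1), Add(6, W)))
b = -12509 (b = Add(-12512, Mul(-1, Add(5, -8))) = Add(-12512, Mul(-1, -3)) = Add(-12512, 3) = -12509)
Add(b, Mul(-1, Function('v')(-30))) = Add(-12509, Mul(-1, Mul(Pow(Add(-10, -30), -1), Add(6, -30)))) = Add(-12509, Mul(-1, Mul(Pow(-40, -1), -24))) = Add(-12509, Mul(-1, Mul(Rational(-1, 40), -24))) = Add(-12509, Mul(-1, Rational(3, 5))) = Add(-12509, Rational(-3, 5)) = Rational(-62548, 5)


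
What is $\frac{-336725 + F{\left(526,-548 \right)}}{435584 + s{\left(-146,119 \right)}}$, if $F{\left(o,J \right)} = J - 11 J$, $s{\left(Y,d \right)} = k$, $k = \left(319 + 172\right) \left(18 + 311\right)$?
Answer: $- \frac{36805}{66347} \approx -0.55474$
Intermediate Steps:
$k = 161539$ ($k = 491 \cdot 329 = 161539$)
$s{\left(Y,d \right)} = 161539$
$F{\left(o,J \right)} = - 10 J$
$\frac{-336725 + F{\left(526,-548 \right)}}{435584 + s{\left(-146,119 \right)}} = \frac{-336725 - -5480}{435584 + 161539} = \frac{-336725 + 5480}{597123} = \left(-331245\right) \frac{1}{597123} = - \frac{36805}{66347}$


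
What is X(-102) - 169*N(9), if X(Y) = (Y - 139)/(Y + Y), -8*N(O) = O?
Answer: 78053/408 ≈ 191.31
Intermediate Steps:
N(O) = -O/8
X(Y) = (-139 + Y)/(2*Y) (X(Y) = (-139 + Y)/((2*Y)) = (-139 + Y)*(1/(2*Y)) = (-139 + Y)/(2*Y))
X(-102) - 169*N(9) = (½)*(-139 - 102)/(-102) - (-169)*9/8 = (½)*(-1/102)*(-241) - 169*(-9/8) = 241/204 + 1521/8 = 78053/408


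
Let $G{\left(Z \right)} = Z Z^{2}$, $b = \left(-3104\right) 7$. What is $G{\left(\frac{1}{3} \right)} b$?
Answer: $- \frac{21728}{27} \approx -804.74$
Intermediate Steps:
$b = -21728$
$G{\left(Z \right)} = Z^{3}$
$G{\left(\frac{1}{3} \right)} b = \left(\frac{1}{3}\right)^{3} \left(-21728\right) = \frac{1}{27} \left(-21728\right) = - \frac{21728}{27}$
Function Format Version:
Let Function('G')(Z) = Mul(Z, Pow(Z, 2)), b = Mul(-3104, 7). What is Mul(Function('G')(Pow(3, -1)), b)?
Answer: Rational(-21728, 27) ≈ -804.74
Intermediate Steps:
b = -21728
Function('G')(Z) = Pow(Z, 3)
Mul(Function('G')(Pow(3, -1)), b) = Mul(Pow(Pow(3, -1), 3), -21728) = Mul(Pow(Rational(1, 3), 3), -21728) = Mul(Rational(1, 27), -21728) = Rational(-21728, 27)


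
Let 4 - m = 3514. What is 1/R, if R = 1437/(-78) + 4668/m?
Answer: -1170/23111 ≈ -0.050625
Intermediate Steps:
m = -3510 (m = 4 - 1*3514 = 4 - 3514 = -3510)
R = -23111/1170 (R = 1437/(-78) + 4668/(-3510) = 1437*(-1/78) + 4668*(-1/3510) = -479/26 - 778/585 = -23111/1170 ≈ -19.753)
1/R = 1/(-23111/1170) = -1170/23111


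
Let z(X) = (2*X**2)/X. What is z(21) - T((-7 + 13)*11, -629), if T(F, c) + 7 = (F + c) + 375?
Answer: 237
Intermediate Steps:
z(X) = 2*X
T(F, c) = 368 + F + c (T(F, c) = -7 + ((F + c) + 375) = -7 + (375 + F + c) = 368 + F + c)
z(21) - T((-7 + 13)*11, -629) = 2*21 - (368 + (-7 + 13)*11 - 629) = 42 - (368 + 6*11 - 629) = 42 - (368 + 66 - 629) = 42 - 1*(-195) = 42 + 195 = 237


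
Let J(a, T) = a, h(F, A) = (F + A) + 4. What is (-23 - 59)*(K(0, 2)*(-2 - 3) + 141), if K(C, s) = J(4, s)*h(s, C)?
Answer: -1722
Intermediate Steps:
h(F, A) = 4 + A + F (h(F, A) = (A + F) + 4 = 4 + A + F)
K(C, s) = 16 + 4*C + 4*s (K(C, s) = 4*(4 + C + s) = 16 + 4*C + 4*s)
(-23 - 59)*(K(0, 2)*(-2 - 3) + 141) = (-23 - 59)*((16 + 4*0 + 4*2)*(-2 - 3) + 141) = -82*((16 + 0 + 8)*(-5) + 141) = -82*(24*(-5) + 141) = -82*(-120 + 141) = -82*21 = -1722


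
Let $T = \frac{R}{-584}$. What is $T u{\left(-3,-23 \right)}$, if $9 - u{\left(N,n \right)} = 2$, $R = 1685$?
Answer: $- \frac{11795}{584} \approx -20.197$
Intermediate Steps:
$u{\left(N,n \right)} = 7$ ($u{\left(N,n \right)} = 9 - 2 = 7$)
$T = - \frac{1685}{584}$ ($T = \frac{1685}{-584} = 1685 \left(- \frac{1}{584}\right) = - \frac{1685}{584} \approx -2.8853$)
$T u{\left(-3,-23 \right)} = \left(- \frac{1685}{584}\right) 7 = - \frac{11795}{584}$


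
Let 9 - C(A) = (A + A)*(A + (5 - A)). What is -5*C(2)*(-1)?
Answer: -55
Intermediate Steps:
C(A) = 9 - 10*A (C(A) = 9 - (A + A)*(A + (5 - A)) = 9 - 2*A*5 = 9 - 10*A)
-5*C(2)*(-1) = -5*(9 - 10*2)*(-1) = -5*(9 - 20)*(-1) = -5*(-11)*(-1) = 55*(-1) = -55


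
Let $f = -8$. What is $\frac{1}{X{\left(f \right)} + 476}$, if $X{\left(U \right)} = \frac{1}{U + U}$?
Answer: $\frac{16}{7615} \approx 0.0021011$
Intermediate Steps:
$X{\left(U \right)} = \frac{1}{2 U}$
$\frac{1}{X{\left(f \right)} + 476} = \frac{1}{\frac{1}{2 \left(-8\right)} + 476} = \frac{1}{\frac{1}{2} \left(- \frac{1}{8}\right) + 476} = \frac{1}{- \frac{1}{16} + 476} = \frac{1}{\frac{7615}{16}} = \frac{16}{7615}$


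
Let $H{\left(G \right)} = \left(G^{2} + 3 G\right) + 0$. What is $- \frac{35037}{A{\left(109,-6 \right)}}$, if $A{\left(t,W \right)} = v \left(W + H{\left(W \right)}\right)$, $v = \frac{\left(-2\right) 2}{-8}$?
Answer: $- \frac{11679}{2} \approx -5839.5$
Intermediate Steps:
$H{\left(G \right)} = G^{2} + 3 G$
$v = \frac{1}{2}$ ($v = \left(-4\right) \left(- \frac{1}{8}\right) = \frac{1}{2} \approx 0.5$)
$A{\left(t,W \right)} = \frac{W}{2} + \frac{W \left(3 + W\right)}{2}$ ($A{\left(t,W \right)} = \frac{W + W \left(3 + W\right)}{2} = \frac{W}{2} + \frac{W \left(3 + W\right)}{2}$)
$- \frac{35037}{A{\left(109,-6 \right)}} = - \frac{35037}{\frac{1}{2} \left(-6\right) \left(4 - 6\right)} = - \frac{35037}{\frac{1}{2} \left(-6\right) \left(-2\right)} = - \frac{35037}{6} = \left(-35037\right) \frac{1}{6} = - \frac{11679}{2}$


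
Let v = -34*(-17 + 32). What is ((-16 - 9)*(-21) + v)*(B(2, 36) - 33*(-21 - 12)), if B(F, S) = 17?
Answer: 16590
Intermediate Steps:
v = -510 (v = -34*15 = -510)
((-16 - 9)*(-21) + v)*(B(2, 36) - 33*(-21 - 12)) = ((-16 - 9)*(-21) - 510)*(17 - 33*(-21 - 12)) = (-25*(-21) - 510)*(17 - 33*(-33)) = (525 - 510)*(17 + 1089) = 15*1106 = 16590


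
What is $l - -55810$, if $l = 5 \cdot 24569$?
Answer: $178655$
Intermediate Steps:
$l = 122845$
$l - -55810 = 122845 - -55810 = 122845 + 55810 = 178655$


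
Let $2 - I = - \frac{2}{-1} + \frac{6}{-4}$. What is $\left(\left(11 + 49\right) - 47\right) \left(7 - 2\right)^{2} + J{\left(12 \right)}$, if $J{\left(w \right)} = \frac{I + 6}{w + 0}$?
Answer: $\frac{2605}{8} \approx 325.63$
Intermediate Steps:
$I = \frac{3}{2}$ ($I = 2 - \left(- \frac{2}{-1} + \frac{6}{-4}\right) = 2 - \left(\left(-2\right) \left(-1\right) + 6 \left(- \frac{1}{4}\right)\right) = 2 - \left(2 - \frac{3}{2}\right) = 2 - \frac{1}{2} = \frac{3}{2} \approx 1.5$)
$J{\left(w \right)} = \frac{15}{2 w}$ ($J{\left(w \right)} = \frac{\frac{3}{2} + 6}{w + 0} = \frac{15}{2 w}$)
$\left(\left(11 + 49\right) - 47\right) \left(7 - 2\right)^{2} + J{\left(12 \right)} = \left(\left(11 + 49\right) - 47\right) \left(7 - 2\right)^{2} + \frac{15}{2 \cdot 12} = \left(60 - 47\right) 5^{2} + \frac{15}{2} \cdot \frac{1}{12} = 13 \cdot 25 + \frac{5}{8} = 325 + \frac{5}{8} = \frac{2605}{8}$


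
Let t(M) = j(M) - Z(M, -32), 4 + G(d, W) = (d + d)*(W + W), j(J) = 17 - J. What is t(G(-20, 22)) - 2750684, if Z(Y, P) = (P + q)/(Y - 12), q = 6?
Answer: -2441025877/888 ≈ -2.7489e+6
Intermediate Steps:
Z(Y, P) = (6 + P)/(-12 + Y) (Z(Y, P) = (P + 6)/(Y - 12) = (6 + P)/(-12 + Y))
G(d, W) = -4 + 4*W*d (G(d, W) = -4 + (d + d)*(W + W) = -4 + (2*d)*(2*W) = -4 + 4*W*d)
t(M) = 17 - M + 26/(-12 + M) (t(M) = (17 - M) - (6 - 32)/(-12 + M) = (17 - M) - (-26)/(-12 + M) = (17 - M) + 26/(-12 + M) = 17 - M + 26/(-12 + M))
t(G(-20, 22)) - 2750684 = (26 + (-12 + (-4 + 4*22*(-20)))*(17 - (-4 + 4*22*(-20))))/(-12 + (-4 + 4*22*(-20))) - 2750684 = (26 + (-12 + (-4 - 1760))*(17 - (-4 - 1760)))/(-12 + (-4 - 1760)) - 2750684 = (26 + (-12 - 1764)*(17 - 1*(-1764)))/(-12 - 1764) - 2750684 = (26 - 1776*(17 + 1764))/(-1776) - 2750684 = -(26 - 1776*1781)/1776 - 2750684 = -(26 - 3163056)/1776 - 2750684 = -1/1776*(-3163030) - 2750684 = 1581515/888 - 2750684 = -2441025877/888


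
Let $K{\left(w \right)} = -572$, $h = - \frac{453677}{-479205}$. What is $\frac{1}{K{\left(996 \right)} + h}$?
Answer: $- \frac{479205}{273651583} \approx -0.0017512$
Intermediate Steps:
$h = \frac{453677}{479205}$ ($h = \left(-453677\right) \left(- \frac{1}{479205}\right) = \frac{453677}{479205} \approx 0.94673$)
$\frac{1}{K{\left(996 \right)} + h} = \frac{1}{-572 + \frac{453677}{479205}} = \frac{1}{- \frac{273651583}{479205}} = - \frac{479205}{273651583}$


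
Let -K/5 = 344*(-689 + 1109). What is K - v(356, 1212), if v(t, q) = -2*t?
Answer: -721688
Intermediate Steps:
K = -722400 (K = -1720*(-689 + 1109) = -1720*420 = -5*144480 = -722400)
K - v(356, 1212) = -722400 - (-2)*356 = -722400 - 1*(-712) = -722400 + 712 = -721688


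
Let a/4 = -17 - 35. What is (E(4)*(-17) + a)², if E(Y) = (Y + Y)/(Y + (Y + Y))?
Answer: 432964/9 ≈ 48107.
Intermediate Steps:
E(Y) = ⅔ (E(Y) = (2*Y)/(Y + 2*Y) = (2*Y)/((3*Y)) = (2*Y)*(1/(3*Y)) = ⅔)
a = -208 (a = 4*(-17 - 35) = 4*(-52) = -208)
(E(4)*(-17) + a)² = ((⅔)*(-17) - 208)² = (-34/3 - 208)² = (-658/3)² = 432964/9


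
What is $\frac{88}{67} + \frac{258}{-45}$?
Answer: $- \frac{4442}{1005} \approx -4.4199$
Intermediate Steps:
$\frac{88}{67} + \frac{258}{-45} = 88 \cdot \frac{1}{67} + 258 \left(- \frac{1}{45}\right) = \frac{88}{67} - \frac{86}{15} = - \frac{4442}{1005}$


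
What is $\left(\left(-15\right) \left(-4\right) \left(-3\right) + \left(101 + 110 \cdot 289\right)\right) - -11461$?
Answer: $43172$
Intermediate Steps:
$\left(\left(-15\right) \left(-4\right) \left(-3\right) + \left(101 + 110 \cdot 289\right)\right) - -11461 = \left(60 \left(-3\right) + \left(101 + 31790\right)\right) + \left(-99525 + 110986\right) = \left(-180 + 31891\right) + 11461 = 31711 + 11461 = 43172$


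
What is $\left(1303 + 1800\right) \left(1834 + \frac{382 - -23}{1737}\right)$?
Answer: $\frac{1098483721}{193} \approx 5.6916 \cdot 10^{6}$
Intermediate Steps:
$\left(1303 + 1800\right) \left(1834 + \frac{382 - -23}{1737}\right) = 3103 \left(1834 + \left(382 + 23\right) \frac{1}{1737}\right) = 3103 \left(1834 + 405 \cdot \frac{1}{1737}\right) = 3103 \left(1834 + \frac{45}{193}\right) = 3103 \cdot \frac{354007}{193} = \frac{1098483721}{193}$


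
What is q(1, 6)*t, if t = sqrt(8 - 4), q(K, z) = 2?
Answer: 4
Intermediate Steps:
t = 2 (t = sqrt(4) = 2)
q(1, 6)*t = 2*2 = 4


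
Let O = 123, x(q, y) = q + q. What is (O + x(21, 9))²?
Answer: 27225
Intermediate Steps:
x(q, y) = 2*q
(O + x(21, 9))² = (123 + 2*21)² = (123 + 42)² = 165² = 27225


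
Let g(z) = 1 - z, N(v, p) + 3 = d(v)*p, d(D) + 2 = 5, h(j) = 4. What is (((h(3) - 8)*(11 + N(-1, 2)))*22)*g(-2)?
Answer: -3696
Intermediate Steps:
d(D) = 3 (d(D) = -2 + 5 = 3)
N(v, p) = -3 + 3*p
(((h(3) - 8)*(11 + N(-1, 2)))*22)*g(-2) = (((4 - 8)*(11 + (-3 + 3*2)))*22)*(1 - 1*(-2)) = (-4*(11 + (-3 + 6))*22)*(1 + 2) = (-4*(11 + 3)*22)*3 = (-4*14*22)*3 = -56*22*3 = -1232*3 = -3696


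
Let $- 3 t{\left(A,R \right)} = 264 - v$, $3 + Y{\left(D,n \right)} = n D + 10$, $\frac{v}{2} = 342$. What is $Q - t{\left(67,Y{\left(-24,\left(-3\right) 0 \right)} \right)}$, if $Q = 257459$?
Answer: $257319$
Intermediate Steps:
$v = 684$ ($v = 2 \cdot 342 = 684$)
$Y{\left(D,n \right)} = 7 + D n$ ($Y{\left(D,n \right)} = -3 + \left(n D + 10\right) = -3 + \left(D n + 10\right) = -3 + \left(10 + D n\right) = 7 + D n$)
$t{\left(A,R \right)} = 140$ ($t{\left(A,R \right)} = - \frac{264 - 684}{3} = \left(- \frac{1}{3}\right) \left(-420\right) = 140$)
$Q - t{\left(67,Y{\left(-24,\left(-3\right) 0 \right)} \right)} = 257459 - 140 = 257319$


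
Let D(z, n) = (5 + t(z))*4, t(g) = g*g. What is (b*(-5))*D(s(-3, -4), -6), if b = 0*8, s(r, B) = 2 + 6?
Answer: 0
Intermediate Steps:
s(r, B) = 8
t(g) = g**2
D(z, n) = 20 + 4*z**2 (D(z, n) = (5 + z**2)*4 = 20 + 4*z**2)
b = 0
(b*(-5))*D(s(-3, -4), -6) = (0*(-5))*(20 + 4*8**2) = 0*(20 + 4*64) = 0*(20 + 256) = 0*276 = 0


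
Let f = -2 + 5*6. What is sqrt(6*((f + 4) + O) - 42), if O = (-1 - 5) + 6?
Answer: 5*sqrt(6) ≈ 12.247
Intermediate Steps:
O = 0 (O = -6 + 6 = 0)
f = 28 (f = -2 + 30 = 28)
sqrt(6*((f + 4) + O) - 42) = sqrt(6*((28 + 4) + 0) - 42) = sqrt(6*(32 + 0) - 42) = sqrt(6*32 - 42) = sqrt(192 - 42) = sqrt(150) = 5*sqrt(6)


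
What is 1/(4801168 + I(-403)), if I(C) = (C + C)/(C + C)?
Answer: 1/4801169 ≈ 2.0828e-7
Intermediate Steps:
I(C) = 1 (I(C) = (2*C)/((2*C)) = (2*C)*(1/(2*C)) = 1)
1/(4801168 + I(-403)) = 1/(4801168 + 1) = 1/4801169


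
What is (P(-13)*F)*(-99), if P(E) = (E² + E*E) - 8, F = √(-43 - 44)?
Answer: -32670*I*√87 ≈ -3.0473e+5*I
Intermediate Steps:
F = I*√87 (F = √(-87) = I*√87 ≈ 9.3274*I)
P(E) = -8 + 2*E² (P(E) = (E² + E²) - 8 = 2*E² - 8 = -8 + 2*E²)
(P(-13)*F)*(-99) = ((-8 + 2*(-13)²)*(I*√87))*(-99) = ((-8 + 2*169)*(I*√87))*(-99) = ((-8 + 338)*(I*√87))*(-99) = (330*(I*√87))*(-99) = (330*I*√87)*(-99) = -32670*I*√87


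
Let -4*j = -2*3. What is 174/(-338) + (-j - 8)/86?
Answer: -18175/29068 ≈ -0.62526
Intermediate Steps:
j = 3/2 (j = -(-1)*3/2 = -¼*(-6) = 3/2 ≈ 1.5000)
174/(-338) + (-j - 8)/86 = 174/(-338) + (-1*3/2 - 8)/86 = 174*(-1/338) + (-3/2 - 8)*(1/86) = -87/169 - 19/2*1/86 = -87/169 - 19/172 = -18175/29068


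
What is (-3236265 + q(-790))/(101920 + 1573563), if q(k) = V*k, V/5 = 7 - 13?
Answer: -3212565/1675483 ≈ -1.9174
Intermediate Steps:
V = -30 (V = 5*(7 - 13) = 5*(-6) = -30)
q(k) = -30*k
(-3236265 + q(-790))/(101920 + 1573563) = (-3236265 - 30*(-790))/(101920 + 1573563) = (-3236265 + 23700)/1675483 = -3212565*1/1675483 = -3212565/1675483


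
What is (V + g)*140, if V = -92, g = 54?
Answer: -5320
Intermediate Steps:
(V + g)*140 = (-92 + 54)*140 = -38*140 = -5320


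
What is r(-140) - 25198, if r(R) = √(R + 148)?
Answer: -25198 + 2*√2 ≈ -25195.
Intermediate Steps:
r(R) = √(148 + R)
r(-140) - 25198 = √(148 - 140) - 25198 = √8 - 25198 = 2*√2 - 25198 = -25198 + 2*√2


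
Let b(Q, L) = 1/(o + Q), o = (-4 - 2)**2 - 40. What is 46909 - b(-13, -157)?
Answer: 797454/17 ≈ 46909.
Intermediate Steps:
o = -4 (o = (-6)**2 - 40 = 36 - 40 = -4)
b(Q, L) = 1/(-4 + Q)
46909 - b(-13, -157) = 46909 - 1/(-4 - 13) = 46909 - 1/(-17) = 46909 - 1*(-1/17) = 46909 + 1/17 = 797454/17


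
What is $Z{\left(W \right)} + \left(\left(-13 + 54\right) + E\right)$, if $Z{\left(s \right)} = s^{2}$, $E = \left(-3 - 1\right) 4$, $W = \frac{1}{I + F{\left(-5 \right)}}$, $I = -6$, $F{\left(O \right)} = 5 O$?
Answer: $\frac{24026}{961} \approx 25.001$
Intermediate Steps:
$W = - \frac{1}{31}$ ($W = \frac{1}{-6 + 5 \left(-5\right)} = \frac{1}{-6 - 25} = \frac{1}{-31} = - \frac{1}{31} \approx -0.032258$)
$E = -16$ ($E = \left(-4\right) 4 = -16$)
$Z{\left(W \right)} + \left(\left(-13 + 54\right) + E\right) = \left(- \frac{1}{31}\right)^{2} + \left(\left(-13 + 54\right) - 16\right) = \frac{1}{961} + \left(41 - 16\right) = \frac{1}{961} + 25 = \frac{24026}{961}$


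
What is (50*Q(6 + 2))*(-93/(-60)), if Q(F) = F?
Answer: 620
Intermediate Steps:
(50*Q(6 + 2))*(-93/(-60)) = (50*(6 + 2))*(-93/(-60)) = (50*8)*(-93*(-1/60)) = 400*(31/20) = 620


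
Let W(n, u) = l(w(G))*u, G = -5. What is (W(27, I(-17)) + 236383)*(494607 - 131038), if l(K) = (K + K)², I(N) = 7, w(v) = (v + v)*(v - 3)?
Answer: 151093095727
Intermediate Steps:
w(v) = 2*v*(-3 + v) (w(v) = (2*v)*(-3 + v) = 2*v*(-3 + v))
l(K) = 4*K² (l(K) = (2*K)² = 4*K²)
W(n, u) = 25600*u (W(n, u) = (4*(2*(-5)*(-3 - 5))²)*u = (4*(2*(-5)*(-8))²)*u = (4*80²)*u = (4*6400)*u = 25600*u)
(W(27, I(-17)) + 236383)*(494607 - 131038) = (25600*7 + 236383)*(494607 - 131038) = (179200 + 236383)*363569 = 415583*363569 = 151093095727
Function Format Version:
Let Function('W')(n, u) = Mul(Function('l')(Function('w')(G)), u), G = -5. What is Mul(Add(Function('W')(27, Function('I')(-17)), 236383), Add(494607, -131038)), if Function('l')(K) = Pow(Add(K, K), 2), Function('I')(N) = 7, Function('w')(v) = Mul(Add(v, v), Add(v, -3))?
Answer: 151093095727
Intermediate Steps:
Function('w')(v) = Mul(2, v, Add(-3, v)) (Function('w')(v) = Mul(Mul(2, v), Add(-3, v)) = Mul(2, v, Add(-3, v)))
Function('l')(K) = Mul(4, Pow(K, 2)) (Function('l')(K) = Pow(Mul(2, K), 2) = Mul(4, Pow(K, 2)))
Function('W')(n, u) = Mul(25600, u) (Function('W')(n, u) = Mul(Mul(4, Pow(Mul(2, -5, Add(-3, -5)), 2)), u) = Mul(Mul(4, Pow(Mul(2, -5, -8), 2)), u) = Mul(Mul(4, Pow(80, 2)), u) = Mul(Mul(4, 6400), u) = Mul(25600, u))
Mul(Add(Function('W')(27, Function('I')(-17)), 236383), Add(494607, -131038)) = Mul(Add(Mul(25600, 7), 236383), Add(494607, -131038)) = Mul(Add(179200, 236383), 363569) = Mul(415583, 363569) = 151093095727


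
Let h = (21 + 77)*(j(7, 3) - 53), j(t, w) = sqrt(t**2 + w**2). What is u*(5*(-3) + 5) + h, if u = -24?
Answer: -4954 + 98*sqrt(58) ≈ -4207.7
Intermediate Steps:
h = -5194 + 98*sqrt(58) (h = (21 + 77)*(sqrt(7**2 + 3**2) - 53) = 98*(sqrt(49 + 9) - 53) = 98*(sqrt(58) - 53) = 98*(-53 + sqrt(58)) = -5194 + 98*sqrt(58) ≈ -4447.7)
u*(5*(-3) + 5) + h = -24*(5*(-3) + 5) + (-5194 + 98*sqrt(58)) = -24*(-15 + 5) + (-5194 + 98*sqrt(58)) = -24*(-10) + (-5194 + 98*sqrt(58)) = 240 + (-5194 + 98*sqrt(58)) = -4954 + 98*sqrt(58)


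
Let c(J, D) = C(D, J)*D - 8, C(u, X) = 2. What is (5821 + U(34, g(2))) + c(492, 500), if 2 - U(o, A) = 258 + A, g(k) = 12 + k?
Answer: 6543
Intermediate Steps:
U(o, A) = -256 - A (U(o, A) = 2 - (258 + A) = 2 + (-258 - A) = -256 - A)
c(J, D) = -8 + 2*D (c(J, D) = 2*D - 8 = -8 + 2*D)
(5821 + U(34, g(2))) + c(492, 500) = (5821 + (-256 - (12 + 2))) + (-8 + 2*500) = (5821 + (-256 - 1*14)) + (-8 + 1000) = (5821 + (-256 - 14)) + 992 = (5821 - 270) + 992 = 5551 + 992 = 6543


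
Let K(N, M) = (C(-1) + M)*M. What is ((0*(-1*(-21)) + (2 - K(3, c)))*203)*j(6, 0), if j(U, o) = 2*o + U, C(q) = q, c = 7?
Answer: -48720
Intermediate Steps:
j(U, o) = U + 2*o
K(N, M) = M*(-1 + M) (K(N, M) = (-1 + M)*M = M*(-1 + M))
((0*(-1*(-21)) + (2 - K(3, c)))*203)*j(6, 0) = ((0*(-1*(-21)) + (2 - 7*(-1 + 7)))*203)*(6 + 2*0) = ((0*21 + (2 - 7*6))*203)*(6 + 0) = ((0 + (2 - 1*42))*203)*6 = ((0 + (2 - 42))*203)*6 = ((0 - 40)*203)*6 = -40*203*6 = -8120*6 = -48720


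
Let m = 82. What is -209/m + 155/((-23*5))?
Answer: -7349/1886 ≈ -3.8966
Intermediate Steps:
-209/m + 155/((-23*5)) = -209/82 + 155/((-23*5)) = -209*1/82 + 155/(-115) = -209/82 + 155*(-1/115) = -209/82 - 31/23 = -7349/1886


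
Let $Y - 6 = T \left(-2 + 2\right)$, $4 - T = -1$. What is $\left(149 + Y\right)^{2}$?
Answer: $24025$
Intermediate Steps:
$T = 5$ ($T = 4 - -1 = 4 + 1 = 5$)
$Y = 6$ ($Y = 6 + 5 \left(-2 + 2\right) = 6 + 5 \cdot 0 = 6 + 0 = 6$)
$\left(149 + Y\right)^{2} = \left(149 + 6\right)^{2} = 155^{2} = 24025$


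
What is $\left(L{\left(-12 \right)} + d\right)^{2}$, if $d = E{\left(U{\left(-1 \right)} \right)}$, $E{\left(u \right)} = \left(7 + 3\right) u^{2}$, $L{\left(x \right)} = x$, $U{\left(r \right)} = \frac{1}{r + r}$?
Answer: $\frac{361}{4} \approx 90.25$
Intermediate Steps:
$U{\left(r \right)} = \frac{1}{2 r}$
$E{\left(u \right)} = 10 u^{2}$
$d = \frac{5}{2}$ ($d = 10 \left(\frac{1}{2 \left(-1\right)}\right)^{2} = 10 \left(\frac{1}{2} \left(-1\right)\right)^{2} = 10 \left(- \frac{1}{2}\right)^{2} = 10 \cdot \frac{1}{4} = \frac{5}{2} \approx 2.5$)
$\left(L{\left(-12 \right)} + d\right)^{2} = \left(-12 + \frac{5}{2}\right)^{2} = \left(- \frac{19}{2}\right)^{2} = \frac{361}{4}$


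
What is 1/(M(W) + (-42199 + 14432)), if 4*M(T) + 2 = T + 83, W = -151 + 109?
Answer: -4/111029 ≈ -3.6027e-5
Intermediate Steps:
W = -42
M(T) = 81/4 + T/4 (M(T) = -½ + (T + 83)/4 = -½ + (83 + T)/4 = -½ + (83/4 + T/4) = 81/4 + T/4)
1/(M(W) + (-42199 + 14432)) = 1/((81/4 + (¼)*(-42)) + (-42199 + 14432)) = 1/((81/4 - 21/2) - 27767) = 1/(39/4 - 27767) = 1/(-111029/4) = -4/111029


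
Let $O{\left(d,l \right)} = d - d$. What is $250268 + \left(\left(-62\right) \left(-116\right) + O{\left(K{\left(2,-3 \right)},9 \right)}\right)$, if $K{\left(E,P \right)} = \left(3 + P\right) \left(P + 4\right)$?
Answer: $257460$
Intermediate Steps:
$K{\left(E,P \right)} = \left(3 + P\right) \left(4 + P\right)$
$O{\left(d,l \right)} = 0$
$250268 + \left(\left(-62\right) \left(-116\right) + O{\left(K{\left(2,-3 \right)},9 \right)}\right) = 250268 + \left(\left(-62\right) \left(-116\right) + 0\right) = 250268 + \left(7192 + 0\right) = 250268 + 7192 = 257460$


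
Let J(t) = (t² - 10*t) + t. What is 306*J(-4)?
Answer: 15912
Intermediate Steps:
J(t) = t² - 9*t
306*J(-4) = 306*(-4*(-9 - 4)) = 306*(-4*(-13)) = 306*52 = 15912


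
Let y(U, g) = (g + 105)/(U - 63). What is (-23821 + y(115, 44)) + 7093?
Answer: -869707/52 ≈ -16725.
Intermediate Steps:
y(U, g) = (105 + g)/(-63 + U)
(-23821 + y(115, 44)) + 7093 = (-23821 + (105 + 44)/(-63 + 115)) + 7093 = (-23821 + 149/52) + 7093 = -1238543/52 + 7093 = -869707/52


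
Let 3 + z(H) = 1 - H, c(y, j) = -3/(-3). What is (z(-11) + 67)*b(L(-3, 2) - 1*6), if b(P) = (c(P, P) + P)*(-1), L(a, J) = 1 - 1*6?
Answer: 760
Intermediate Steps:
c(y, j) = 1 (c(y, j) = -3*(-⅓) = 1)
L(a, J) = -5 (L(a, J) = 1 - 6 = -5)
z(H) = -2 - H (z(H) = -3 + (1 - H) = -2 - H)
b(P) = -1 - P (b(P) = (1 + P)*(-1) = -1 - P)
(z(-11) + 67)*b(L(-3, 2) - 1*6) = ((-2 - 1*(-11)) + 67)*(-1 - (-5 - 1*6)) = ((-2 + 11) + 67)*(-1 - (-5 - 6)) = (9 + 67)*(-1 - 1*(-11)) = 76*(-1 + 11) = 76*10 = 760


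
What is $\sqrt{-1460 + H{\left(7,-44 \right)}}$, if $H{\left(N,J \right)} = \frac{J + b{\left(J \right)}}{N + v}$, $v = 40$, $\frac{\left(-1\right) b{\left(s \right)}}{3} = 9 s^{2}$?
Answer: $\frac{2 i \sqrt{1420998}}{47} \approx 50.726 i$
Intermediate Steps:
$b{\left(s \right)} = - 27 s^{2}$ ($b{\left(s \right)} = - 3 \cdot 9 s^{2} = - 27 s^{2}$)
$H{\left(N,J \right)} = \frac{J - 27 J^{2}}{40 + N}$ ($H{\left(N,J \right)} = \frac{J - 27 J^{2}}{N + 40} = \frac{J - 27 J^{2}}{40 + N}$)
$\sqrt{-1460 + H{\left(7,-44 \right)}} = \sqrt{-1460 - \frac{44 \left(1 - -1188\right)}{40 + 7}} = \sqrt{-1460 - \frac{44 \left(1 + 1188\right)}{47}} = \sqrt{-1460 - \frac{44}{47} \cdot 1189} = \sqrt{-1460 - \frac{52316}{47}} = \sqrt{- \frac{120936}{47}} = \frac{2 i \sqrt{1420998}}{47}$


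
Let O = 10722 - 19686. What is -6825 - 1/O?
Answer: -61179299/8964 ≈ -6825.0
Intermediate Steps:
O = -8964
-6825 - 1/O = -6825 - 1/(-8964) = -6825 - 1*(-1/8964) = -6825 + 1/8964 = -61179299/8964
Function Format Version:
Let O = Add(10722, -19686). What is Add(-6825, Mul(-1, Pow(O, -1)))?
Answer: Rational(-61179299, 8964) ≈ -6825.0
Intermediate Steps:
O = -8964
Add(-6825, Mul(-1, Pow(O, -1))) = Add(-6825, Mul(-1, Pow(-8964, -1))) = Add(-6825, Mul(-1, Rational(-1, 8964))) = Add(-6825, Rational(1, 8964)) = Rational(-61179299, 8964)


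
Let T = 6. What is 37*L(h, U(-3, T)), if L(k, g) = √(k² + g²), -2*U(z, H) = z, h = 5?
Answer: 37*√109/2 ≈ 193.15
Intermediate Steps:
U(z, H) = -z/2
L(k, g) = √(g² + k²)
37*L(h, U(-3, T)) = 37*√((-½*(-3))² + 5²) = 37*√((3/2)² + 25) = 37*√(9/4 + 25) = 37*√(109/4) = 37*(√109/2) = 37*√109/2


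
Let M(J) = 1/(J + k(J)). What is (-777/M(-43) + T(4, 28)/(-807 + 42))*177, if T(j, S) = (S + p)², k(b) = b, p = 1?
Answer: 3015961351/255 ≈ 1.1827e+7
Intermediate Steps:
T(j, S) = (1 + S)² (T(j, S) = (S + 1)² = (1 + S)²)
M(J) = 1/(2*J) (M(J) = 1/(J + J) = 1/(2*J))
(-777/M(-43) + T(4, 28)/(-807 + 42))*177 = (-777/((½)/(-43)) + (1 + 28)²/(-807 + 42))*177 = (-777/((½)*(-1/43)) + 29²/(-765))*177 = (-777/(-1/86) + 841*(-1/765))*177 = (-777*(-86) - 841/765)*177 = (66822 - 841/765)*177 = (51117989/765)*177 = 3015961351/255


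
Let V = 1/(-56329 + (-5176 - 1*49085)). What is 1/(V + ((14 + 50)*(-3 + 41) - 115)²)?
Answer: 110590/593701198509 ≈ 1.8627e-7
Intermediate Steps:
V = -1/110590 (V = 1/(-56329 + (-5176 - 49085)) = 1/(-56329 - 54261) = 1/(-110590) = -1/110590 ≈ -9.0424e-6)
1/(V + ((14 + 50)*(-3 + 41) - 115)²) = 1/(-1/110590 + ((14 + 50)*(-3 + 41) - 115)²) = 1/(-1/110590 + (64*38 - 115)²) = 1/(-1/110590 + (2432 - 115)²) = 1/(-1/110590 + 2317²) = 1/(-1/110590 + 5368489) = 1/(593701198509/110590) = 110590/593701198509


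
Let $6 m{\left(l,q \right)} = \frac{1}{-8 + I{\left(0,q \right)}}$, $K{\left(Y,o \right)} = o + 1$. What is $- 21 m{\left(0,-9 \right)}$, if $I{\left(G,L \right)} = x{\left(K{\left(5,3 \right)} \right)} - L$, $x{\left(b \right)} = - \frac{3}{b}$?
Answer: $-14$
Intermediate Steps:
$K{\left(Y,o \right)} = 1 + o$
$I{\left(G,L \right)} = - \frac{3}{4} - L$ ($I{\left(G,L \right)} = - \frac{3}{1 + 3} - L = - \frac{3}{4} - L$)
$m{\left(l,q \right)} = \frac{1}{6 \left(- \frac{35}{4} - q\right)}$ ($m{\left(l,q \right)} = \frac{1}{6 \left(-8 - \left(\frac{3}{4} + q\right)\right)} = \frac{1}{6 \left(- \frac{35}{4} - q\right)}$)
$- 21 m{\left(0,-9 \right)} = - 21 \left(- \frac{2}{105 + 12 \left(-9\right)}\right) = - 21 \left(- \frac{2}{105 - 108}\right) = - 21 \left(- \frac{2}{-3}\right) = - 21 \left(\left(-2\right) \left(- \frac{1}{3}\right)\right) = \left(-21\right) \frac{2}{3} = -14$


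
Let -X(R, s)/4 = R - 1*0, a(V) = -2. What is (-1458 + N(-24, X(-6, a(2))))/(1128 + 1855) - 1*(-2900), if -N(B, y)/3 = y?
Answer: 8649170/2983 ≈ 2899.5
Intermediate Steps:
X(R, s) = -4*R (X(R, s) = -4*(R - 1*0) = -4*(R + 0) = -4*R)
N(B, y) = -3*y
(-1458 + N(-24, X(-6, a(2))))/(1128 + 1855) - 1*(-2900) = (-1458 - (-12)*(-6))/(1128 + 1855) - 1*(-2900) = (-1458 - 3*24)/2983 + 2900 = (-1458 - 72)*(1/2983) + 2900 = -1530*1/2983 + 2900 = -1530/2983 + 2900 = 8649170/2983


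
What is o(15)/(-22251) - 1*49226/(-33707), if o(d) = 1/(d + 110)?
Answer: 136915932043/93751807125 ≈ 1.4604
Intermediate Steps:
o(d) = 1/(110 + d)
o(15)/(-22251) - 1*49226/(-33707) = 1/((110 + 15)*(-22251)) - 1*49226/(-33707) = -1/22251/125 - 49226*(-1/33707) = (1/125)*(-1/22251) + 49226/33707 = -1/2781375 + 49226/33707 = 136915932043/93751807125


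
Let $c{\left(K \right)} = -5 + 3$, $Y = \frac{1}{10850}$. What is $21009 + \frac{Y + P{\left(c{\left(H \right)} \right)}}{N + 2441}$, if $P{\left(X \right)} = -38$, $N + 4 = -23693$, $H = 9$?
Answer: $\frac{4845255660699}{230627600} \approx 21009.0$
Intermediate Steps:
$N = -23697$ ($N = -4 - 23693 = -23697$)
$Y = \frac{1}{10850} \approx 9.2166 \cdot 10^{-5}$
$c{\left(K \right)} = -2$
$21009 + \frac{Y + P{\left(c{\left(H \right)} \right)}}{N + 2441} = 21009 + \frac{\frac{1}{10850} - 38}{-23697 + 2441} = 21009 - \frac{412299}{10850 \left(-21256\right)} = 21009 - - \frac{412299}{230627600} = 21009 + \frac{412299}{230627600} = \frac{4845255660699}{230627600}$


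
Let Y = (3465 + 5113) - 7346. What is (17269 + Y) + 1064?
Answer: 19565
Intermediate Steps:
Y = 1232 (Y = 8578 - 7346 = 1232)
(17269 + Y) + 1064 = (17269 + 1232) + 1064 = 18501 + 1064 = 19565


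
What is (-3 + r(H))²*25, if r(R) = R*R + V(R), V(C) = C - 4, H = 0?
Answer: 1225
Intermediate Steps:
V(C) = -4 + C
r(R) = -4 + R + R² (r(R) = R*R + (-4 + R) = R² + (-4 + R) = -4 + R + R²)
(-3 + r(H))²*25 = (-3 + (-4 + 0 + 0²))²*25 = (-3 + (-4 + 0 + 0))²*25 = (-3 - 4)²*25 = (-7)²*25 = 49*25 = 1225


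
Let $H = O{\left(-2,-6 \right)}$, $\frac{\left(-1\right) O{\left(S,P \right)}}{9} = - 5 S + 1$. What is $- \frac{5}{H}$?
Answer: $\frac{5}{99} \approx 0.050505$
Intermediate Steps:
$O{\left(S,P \right)} = -9 + 45 S$ ($O{\left(S,P \right)} = - 9 \left(- 5 S + 1\right) = - 9 \left(1 - 5 S\right) = -9 + 45 S$)
$H = -99$ ($H = -9 + 45 \left(-2\right) = -9 - 90 = -99$)
$- \frac{5}{H} = - \frac{5}{-99} = \left(-5\right) \left(- \frac{1}{99}\right) = \frac{5}{99}$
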